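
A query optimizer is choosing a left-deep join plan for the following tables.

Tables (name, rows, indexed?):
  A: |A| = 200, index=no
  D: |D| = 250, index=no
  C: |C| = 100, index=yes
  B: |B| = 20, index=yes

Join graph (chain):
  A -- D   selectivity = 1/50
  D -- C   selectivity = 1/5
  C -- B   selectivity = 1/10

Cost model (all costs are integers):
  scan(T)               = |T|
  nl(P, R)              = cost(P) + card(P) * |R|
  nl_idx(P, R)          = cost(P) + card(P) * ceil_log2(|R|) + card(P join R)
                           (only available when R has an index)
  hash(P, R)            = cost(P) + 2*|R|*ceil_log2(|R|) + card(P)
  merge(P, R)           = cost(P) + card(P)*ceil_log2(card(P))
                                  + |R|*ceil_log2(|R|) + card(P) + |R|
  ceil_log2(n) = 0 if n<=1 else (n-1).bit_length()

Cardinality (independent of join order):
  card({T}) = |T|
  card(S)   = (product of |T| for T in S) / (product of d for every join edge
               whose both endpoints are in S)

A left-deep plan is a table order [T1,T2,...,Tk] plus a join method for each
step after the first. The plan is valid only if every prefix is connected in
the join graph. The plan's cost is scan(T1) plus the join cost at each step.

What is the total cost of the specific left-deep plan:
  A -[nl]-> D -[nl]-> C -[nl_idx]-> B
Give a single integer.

step 1: scan A: cost=200, card=200
step 2: join D via nl
    card(P join D) = 200*250/(50) = 1000
    cost = 200 + 200*250 = 50200
step 3: join C via nl
    card(P join C) = 1000*100/(5) = 20000
    cost = 50200 + 1000*100 = 150200
step 4: join B via nl_idx
    card(P join B) = 20000*20/(10) = 40000
    cost = 150200 + 20000*5 + 40000 = 290200

290200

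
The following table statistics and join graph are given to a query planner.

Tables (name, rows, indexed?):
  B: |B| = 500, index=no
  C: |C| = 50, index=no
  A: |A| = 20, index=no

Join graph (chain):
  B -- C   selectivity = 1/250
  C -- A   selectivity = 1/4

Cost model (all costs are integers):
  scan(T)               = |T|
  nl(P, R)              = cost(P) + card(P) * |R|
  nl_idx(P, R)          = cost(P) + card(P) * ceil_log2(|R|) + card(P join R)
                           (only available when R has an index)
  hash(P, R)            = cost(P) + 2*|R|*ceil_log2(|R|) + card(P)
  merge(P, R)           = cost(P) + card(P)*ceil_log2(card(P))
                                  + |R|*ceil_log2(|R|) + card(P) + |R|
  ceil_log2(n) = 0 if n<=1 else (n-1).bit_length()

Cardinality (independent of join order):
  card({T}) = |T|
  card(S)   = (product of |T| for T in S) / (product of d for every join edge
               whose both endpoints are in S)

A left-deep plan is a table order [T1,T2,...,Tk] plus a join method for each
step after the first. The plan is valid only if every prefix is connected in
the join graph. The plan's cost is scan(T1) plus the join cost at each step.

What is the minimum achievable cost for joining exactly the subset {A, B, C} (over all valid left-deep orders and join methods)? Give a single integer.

1900

Selinger DP over subsets of {A,B,C}:
  {B}: scan cost=500, card=500
  {C}: scan cost=50, card=50
  {A}: scan cost=20, card=20
  {BC}: card=100; try (C,hash)→1600, (B,merge)→5400, (C,merge)→5850, (B,hash)→9100, (B,nl)→25050, (C,nl)→25500; best=1600 via (C,hash)
  {AC}: card=250; try (A,hash)→300, (C,merge)→490, (A,merge)→520, (C,hash)→640, (C,nl)→1020, (A,nl)→1050; best=300 via (A,hash)
  {ABC}: card=500; try (A,hash)→1900, (A,merge)→2520, (A,nl)→3600, (B,merge)→7550, (B,hash)→9550, (B,nl)→125300; best=1900 via (A,hash)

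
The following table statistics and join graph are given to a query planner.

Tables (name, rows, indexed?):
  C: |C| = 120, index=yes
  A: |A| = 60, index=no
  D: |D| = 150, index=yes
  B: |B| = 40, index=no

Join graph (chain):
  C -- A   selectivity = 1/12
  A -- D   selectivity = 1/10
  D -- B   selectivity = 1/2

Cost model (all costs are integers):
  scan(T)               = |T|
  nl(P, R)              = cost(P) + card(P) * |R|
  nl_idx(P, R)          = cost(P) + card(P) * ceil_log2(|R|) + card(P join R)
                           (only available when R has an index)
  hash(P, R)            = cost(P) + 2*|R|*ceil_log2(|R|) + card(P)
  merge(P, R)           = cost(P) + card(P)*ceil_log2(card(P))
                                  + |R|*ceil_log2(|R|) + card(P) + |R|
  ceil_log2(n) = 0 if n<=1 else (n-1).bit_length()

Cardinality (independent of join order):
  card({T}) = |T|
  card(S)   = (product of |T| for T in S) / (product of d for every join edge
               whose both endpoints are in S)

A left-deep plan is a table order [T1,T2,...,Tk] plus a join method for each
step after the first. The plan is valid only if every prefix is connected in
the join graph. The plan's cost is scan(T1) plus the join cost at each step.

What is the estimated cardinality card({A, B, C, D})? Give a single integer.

Tables in S: A(60), B(40), C(120), D(150)
Edges inside S: C-A(d=12), A-D(d=10), D-B(d=2)
numerator = 60 * 40 * 120 * 150 = 43200000
denominator = 12 * 10 * 2 = 240
card(S) = 43200000 / 240 = 180000

180000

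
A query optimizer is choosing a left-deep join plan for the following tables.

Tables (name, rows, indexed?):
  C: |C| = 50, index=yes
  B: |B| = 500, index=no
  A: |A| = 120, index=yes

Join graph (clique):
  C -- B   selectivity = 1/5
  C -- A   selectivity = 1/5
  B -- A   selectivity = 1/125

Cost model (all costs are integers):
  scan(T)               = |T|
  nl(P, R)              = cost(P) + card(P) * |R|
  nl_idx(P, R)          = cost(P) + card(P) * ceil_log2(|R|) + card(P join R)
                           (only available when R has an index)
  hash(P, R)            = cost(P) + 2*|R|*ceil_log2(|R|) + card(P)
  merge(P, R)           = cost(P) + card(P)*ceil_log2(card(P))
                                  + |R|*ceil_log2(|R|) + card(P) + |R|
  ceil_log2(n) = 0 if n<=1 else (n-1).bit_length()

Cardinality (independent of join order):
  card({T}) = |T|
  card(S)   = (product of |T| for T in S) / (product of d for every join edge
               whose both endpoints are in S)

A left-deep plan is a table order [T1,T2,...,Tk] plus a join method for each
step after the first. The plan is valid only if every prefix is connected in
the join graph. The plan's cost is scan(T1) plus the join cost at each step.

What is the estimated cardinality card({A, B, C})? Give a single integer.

960

Tables in S: A(120), B(500), C(50)
Edges inside S: C-B(d=5), C-A(d=5), B-A(d=125)
numerator = 120 * 500 * 50 = 3000000
denominator = 5 * 5 * 125 = 3125
card(S) = 3000000 / 3125 = 960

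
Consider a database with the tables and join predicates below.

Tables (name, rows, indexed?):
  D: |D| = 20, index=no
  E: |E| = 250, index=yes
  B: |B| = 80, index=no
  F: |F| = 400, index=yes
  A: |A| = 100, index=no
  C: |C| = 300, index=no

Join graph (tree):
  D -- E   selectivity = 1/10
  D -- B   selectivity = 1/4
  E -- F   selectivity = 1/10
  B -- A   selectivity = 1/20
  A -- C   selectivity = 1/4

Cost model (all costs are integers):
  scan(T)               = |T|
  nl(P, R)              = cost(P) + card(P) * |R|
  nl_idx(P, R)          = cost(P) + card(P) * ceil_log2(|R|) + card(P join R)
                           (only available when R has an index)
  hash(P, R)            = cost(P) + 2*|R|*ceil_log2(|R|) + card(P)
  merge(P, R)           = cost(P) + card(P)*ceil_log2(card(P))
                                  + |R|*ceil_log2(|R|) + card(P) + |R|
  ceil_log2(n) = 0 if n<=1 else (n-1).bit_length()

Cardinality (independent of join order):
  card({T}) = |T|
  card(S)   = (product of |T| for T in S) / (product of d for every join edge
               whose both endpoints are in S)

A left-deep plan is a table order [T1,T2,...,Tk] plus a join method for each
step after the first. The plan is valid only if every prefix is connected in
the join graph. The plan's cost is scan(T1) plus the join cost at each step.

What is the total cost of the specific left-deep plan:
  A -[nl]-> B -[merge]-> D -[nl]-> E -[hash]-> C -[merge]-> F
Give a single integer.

step 1: scan A: cost=100, card=100
step 2: join B via nl
    card(P join B) = 100*80/(20) = 400
    cost = 100 + 100*80 = 8100
step 3: join D via merge
    card(P join D) = 400*20/(4) = 2000
    cost = 8100 + 400*9 + 20*5 + 400 + 20 = 12220
step 4: join E via nl
    card(P join E) = 2000*250/(10) = 50000
    cost = 12220 + 2000*250 = 512220
step 5: join C via hash
    card(P join C) = 50000*300/(4) = 3750000
    cost = 512220 + 2*300*9 + 50000 = 567620
step 6: join F via merge
    card(P join F) = 3750000*400/(10) = 150000000
    cost = 567620 + 3750000*22 + 400*9 + 3750000 + 400 = 86821620

86821620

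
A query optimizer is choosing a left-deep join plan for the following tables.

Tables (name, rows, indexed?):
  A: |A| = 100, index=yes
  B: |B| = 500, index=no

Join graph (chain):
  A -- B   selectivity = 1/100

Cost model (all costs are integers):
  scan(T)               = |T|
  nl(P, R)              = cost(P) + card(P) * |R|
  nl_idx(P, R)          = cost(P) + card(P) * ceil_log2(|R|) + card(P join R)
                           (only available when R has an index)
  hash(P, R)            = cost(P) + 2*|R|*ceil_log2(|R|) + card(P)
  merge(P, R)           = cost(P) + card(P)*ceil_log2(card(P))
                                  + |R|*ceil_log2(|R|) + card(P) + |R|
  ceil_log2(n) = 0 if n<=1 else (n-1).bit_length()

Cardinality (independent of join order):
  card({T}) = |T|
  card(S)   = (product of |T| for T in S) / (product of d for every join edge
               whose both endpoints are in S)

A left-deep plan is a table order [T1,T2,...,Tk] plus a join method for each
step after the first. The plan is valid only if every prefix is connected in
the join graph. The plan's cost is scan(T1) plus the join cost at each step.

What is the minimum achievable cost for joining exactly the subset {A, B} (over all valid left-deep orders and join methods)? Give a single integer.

2400

Selinger DP over subsets of {A,B}:
  {A}: scan cost=100, card=100
  {B}: scan cost=500, card=500
  {AB}: card=500; try (A,hash)→2400, (A,nl_idx)→4500, (B,merge)→5900, (A,merge)→6300, (B,hash)→9200, (B,nl)→50100 …(+1); best=2400 via (A,hash)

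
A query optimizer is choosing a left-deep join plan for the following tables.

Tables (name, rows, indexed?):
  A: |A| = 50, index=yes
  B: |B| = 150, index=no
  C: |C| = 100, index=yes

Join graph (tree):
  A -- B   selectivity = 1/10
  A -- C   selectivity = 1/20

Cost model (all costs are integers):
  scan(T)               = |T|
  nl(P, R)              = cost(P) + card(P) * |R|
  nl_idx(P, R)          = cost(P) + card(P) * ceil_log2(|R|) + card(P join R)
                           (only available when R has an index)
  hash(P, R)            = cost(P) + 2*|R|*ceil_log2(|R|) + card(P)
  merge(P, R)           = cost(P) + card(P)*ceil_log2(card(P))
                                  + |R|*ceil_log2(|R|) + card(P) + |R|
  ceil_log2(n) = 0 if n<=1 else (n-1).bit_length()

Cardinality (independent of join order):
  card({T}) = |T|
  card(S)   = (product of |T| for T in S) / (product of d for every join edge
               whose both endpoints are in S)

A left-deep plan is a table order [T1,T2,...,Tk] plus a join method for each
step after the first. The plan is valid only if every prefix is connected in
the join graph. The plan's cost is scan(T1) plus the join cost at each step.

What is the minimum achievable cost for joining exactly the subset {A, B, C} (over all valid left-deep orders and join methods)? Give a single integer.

3050

Selinger DP over subsets of {A,B,C}:
  {A}: scan cost=50, card=50
  {B}: scan cost=150, card=150
  {C}: scan cost=100, card=100
  {AB}: card=750; try (A,hash)→900, (B,merge)→1750, (A,nl_idx)→1800, (A,merge)→1850, (B,hash)→2500, (B,nl)→7550 …(+1); best=900 via (A,hash)
  {AC}: card=250; try (C,nl_idx)→650, (A,hash)→800, (A,nl_idx)→950, (C,merge)→1200, (A,merge)→1250, (C,hash)→1500 …(+2); best=650 via (C,nl_idx)
  {ABC}: card=3750; try (C,hash)→3050, (B,hash)→3300, (B,merge)→4250, (C,nl_idx)→9900, (C,merge)→9950, (B,nl)→38150 …(+1); best=3050 via (C,hash)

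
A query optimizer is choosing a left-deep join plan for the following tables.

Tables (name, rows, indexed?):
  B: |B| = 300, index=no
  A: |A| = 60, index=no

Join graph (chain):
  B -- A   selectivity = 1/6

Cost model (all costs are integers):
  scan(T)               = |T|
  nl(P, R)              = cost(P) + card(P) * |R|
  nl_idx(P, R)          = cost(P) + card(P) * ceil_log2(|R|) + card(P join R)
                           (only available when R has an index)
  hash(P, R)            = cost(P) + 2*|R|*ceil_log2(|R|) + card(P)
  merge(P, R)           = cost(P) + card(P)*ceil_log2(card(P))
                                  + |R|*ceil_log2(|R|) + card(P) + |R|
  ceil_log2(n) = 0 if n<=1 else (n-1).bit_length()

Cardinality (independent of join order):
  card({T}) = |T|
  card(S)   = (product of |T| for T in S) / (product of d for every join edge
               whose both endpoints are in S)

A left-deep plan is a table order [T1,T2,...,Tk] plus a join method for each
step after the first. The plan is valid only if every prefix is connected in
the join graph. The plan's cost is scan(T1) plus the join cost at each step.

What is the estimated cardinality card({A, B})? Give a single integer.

Tables in S: A(60), B(300)
Edges inside S: B-A(d=6)
numerator = 60 * 300 = 18000
denominator = 6 = 6
card(S) = 18000 / 6 = 3000

3000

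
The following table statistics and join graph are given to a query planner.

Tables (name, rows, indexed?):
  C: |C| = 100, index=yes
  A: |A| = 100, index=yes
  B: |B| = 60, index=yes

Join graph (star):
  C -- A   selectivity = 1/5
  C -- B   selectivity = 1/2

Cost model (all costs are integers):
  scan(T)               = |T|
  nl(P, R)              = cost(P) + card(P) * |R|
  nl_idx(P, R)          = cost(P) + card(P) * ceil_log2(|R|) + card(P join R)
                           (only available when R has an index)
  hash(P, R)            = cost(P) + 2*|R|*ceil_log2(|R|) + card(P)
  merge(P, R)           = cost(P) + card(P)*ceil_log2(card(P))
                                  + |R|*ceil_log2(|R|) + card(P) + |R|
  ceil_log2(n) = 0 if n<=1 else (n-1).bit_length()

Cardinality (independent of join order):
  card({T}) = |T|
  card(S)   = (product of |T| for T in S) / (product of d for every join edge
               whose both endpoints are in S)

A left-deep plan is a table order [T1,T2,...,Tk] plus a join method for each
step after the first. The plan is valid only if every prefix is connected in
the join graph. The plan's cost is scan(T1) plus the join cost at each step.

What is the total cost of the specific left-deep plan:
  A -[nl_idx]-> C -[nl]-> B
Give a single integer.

122800

step 1: scan A: cost=100, card=100
step 2: join C via nl_idx
    card(P join C) = 100*100/(5) = 2000
    cost = 100 + 100*7 + 2000 = 2800
step 3: join B via nl
    card(P join B) = 2000*60/(2) = 60000
    cost = 2800 + 2000*60 = 122800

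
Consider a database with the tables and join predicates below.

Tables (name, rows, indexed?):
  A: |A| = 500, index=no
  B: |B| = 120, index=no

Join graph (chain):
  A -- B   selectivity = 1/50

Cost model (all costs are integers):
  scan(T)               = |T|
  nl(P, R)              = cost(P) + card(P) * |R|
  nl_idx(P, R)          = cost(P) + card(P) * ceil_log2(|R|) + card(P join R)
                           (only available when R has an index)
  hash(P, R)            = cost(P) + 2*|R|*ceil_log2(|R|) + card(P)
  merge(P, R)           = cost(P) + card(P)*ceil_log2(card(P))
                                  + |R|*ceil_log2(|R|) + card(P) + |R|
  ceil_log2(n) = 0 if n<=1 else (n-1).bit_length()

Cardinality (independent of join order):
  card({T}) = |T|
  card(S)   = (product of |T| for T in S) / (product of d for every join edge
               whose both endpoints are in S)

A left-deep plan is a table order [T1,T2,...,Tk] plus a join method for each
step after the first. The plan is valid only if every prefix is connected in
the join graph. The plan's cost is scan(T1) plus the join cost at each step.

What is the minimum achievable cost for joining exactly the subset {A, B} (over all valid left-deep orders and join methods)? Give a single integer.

Selinger DP over subsets of {A,B}:
  {A}: scan cost=500, card=500
  {B}: scan cost=120, card=120
  {AB}: card=1200; try (B,hash)→2680, (A,merge)→6080, (B,merge)→6460, (A,hash)→9240, (A,nl)→60120, (B,nl)→60500; best=2680 via (B,hash)

2680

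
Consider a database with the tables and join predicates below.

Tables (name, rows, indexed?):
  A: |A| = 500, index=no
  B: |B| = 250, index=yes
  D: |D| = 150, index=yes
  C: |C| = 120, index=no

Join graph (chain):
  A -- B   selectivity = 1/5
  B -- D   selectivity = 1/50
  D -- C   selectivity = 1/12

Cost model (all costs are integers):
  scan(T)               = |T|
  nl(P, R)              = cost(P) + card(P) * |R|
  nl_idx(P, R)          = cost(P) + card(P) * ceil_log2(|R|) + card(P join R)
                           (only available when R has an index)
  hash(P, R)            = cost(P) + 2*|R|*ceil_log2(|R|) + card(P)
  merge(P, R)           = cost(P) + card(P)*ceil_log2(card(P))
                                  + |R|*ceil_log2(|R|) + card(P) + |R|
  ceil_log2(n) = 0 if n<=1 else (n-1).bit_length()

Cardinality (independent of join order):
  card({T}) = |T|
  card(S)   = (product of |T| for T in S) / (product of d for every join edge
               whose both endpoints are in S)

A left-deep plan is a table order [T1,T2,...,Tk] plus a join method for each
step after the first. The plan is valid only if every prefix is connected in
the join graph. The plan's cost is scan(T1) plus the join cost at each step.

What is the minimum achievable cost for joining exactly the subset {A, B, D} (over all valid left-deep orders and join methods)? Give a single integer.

11850

Selinger DP over subsets of {A,B,D}:
  {A}: scan cost=500, card=500
  {B}: scan cost=250, card=250
  {D}: scan cost=150, card=150
  {AB}: card=25000; try (B,hash)→5000, (A,merge)→7500, (B,merge)→7750, (A,hash)→9500, (B,nl_idx)→29500, (A,nl)→125250 …(+1); best=5000 via (B,hash)
  {BD}: card=750; try (B,nl_idx)→2100, (D,hash)→2900, (D,nl_idx)→3000, (B,merge)→3750, (D,merge)→3850, (B,hash)→4300 …(+2); best=2100 via (B,nl_idx)
  {ABD}: card=75000; try (A,hash)→11850, (A,merge)→15350, (D,hash)→32400, (D,nl_idx)→280000, (A,nl)→377100, (D,merge)→406350 …(+1); best=11850 via (A,hash)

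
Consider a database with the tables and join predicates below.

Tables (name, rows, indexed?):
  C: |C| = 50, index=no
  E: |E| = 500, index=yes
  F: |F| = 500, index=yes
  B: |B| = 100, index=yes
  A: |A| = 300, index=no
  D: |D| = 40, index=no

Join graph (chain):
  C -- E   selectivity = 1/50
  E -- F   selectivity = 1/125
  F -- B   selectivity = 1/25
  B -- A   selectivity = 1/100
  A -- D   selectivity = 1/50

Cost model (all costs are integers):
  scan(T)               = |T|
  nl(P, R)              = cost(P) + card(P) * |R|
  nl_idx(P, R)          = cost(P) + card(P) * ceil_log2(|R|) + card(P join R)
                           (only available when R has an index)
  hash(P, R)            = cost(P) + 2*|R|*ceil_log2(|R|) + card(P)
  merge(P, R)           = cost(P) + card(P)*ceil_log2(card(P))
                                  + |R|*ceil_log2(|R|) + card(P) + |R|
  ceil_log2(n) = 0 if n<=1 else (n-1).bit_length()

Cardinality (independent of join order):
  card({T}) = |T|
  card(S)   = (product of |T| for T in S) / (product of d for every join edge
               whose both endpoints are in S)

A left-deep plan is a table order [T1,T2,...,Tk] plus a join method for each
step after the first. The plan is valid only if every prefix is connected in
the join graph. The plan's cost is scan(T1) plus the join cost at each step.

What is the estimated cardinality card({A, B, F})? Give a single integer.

6000

Tables in S: A(300), B(100), F(500)
Edges inside S: F-B(d=25), B-A(d=100)
numerator = 300 * 100 * 500 = 15000000
denominator = 25 * 100 = 2500
card(S) = 15000000 / 2500 = 6000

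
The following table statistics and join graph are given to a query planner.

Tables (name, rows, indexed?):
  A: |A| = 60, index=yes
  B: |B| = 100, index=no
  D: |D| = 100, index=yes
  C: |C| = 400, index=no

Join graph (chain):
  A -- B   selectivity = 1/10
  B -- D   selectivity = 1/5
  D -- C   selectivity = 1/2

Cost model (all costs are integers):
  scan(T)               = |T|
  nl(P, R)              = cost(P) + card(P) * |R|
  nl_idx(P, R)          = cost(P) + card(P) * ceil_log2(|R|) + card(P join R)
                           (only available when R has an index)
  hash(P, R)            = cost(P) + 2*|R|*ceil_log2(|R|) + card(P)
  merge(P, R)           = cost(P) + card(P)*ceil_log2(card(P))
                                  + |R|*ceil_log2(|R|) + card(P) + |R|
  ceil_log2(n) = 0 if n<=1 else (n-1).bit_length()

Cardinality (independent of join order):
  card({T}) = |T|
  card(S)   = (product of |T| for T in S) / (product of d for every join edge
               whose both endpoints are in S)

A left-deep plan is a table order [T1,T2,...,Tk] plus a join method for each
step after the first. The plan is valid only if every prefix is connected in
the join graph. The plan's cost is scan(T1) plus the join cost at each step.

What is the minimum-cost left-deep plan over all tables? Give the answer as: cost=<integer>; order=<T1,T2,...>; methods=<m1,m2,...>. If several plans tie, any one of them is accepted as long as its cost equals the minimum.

cost=22120; order=B,A,D,C; methods=hash,hash,hash

Selinger DP (subsets sized 1..n):
  {A}: scan cost=60, card=60
  {B}: scan cost=100, card=100
  {D}: scan cost=100, card=100
  {C}: scan cost=400, card=400
  {AB}: card=600; try (A,hash)→920, (B,merge)→1280, (A,nl_idx)→1300, (A,merge)→1320, (B,hash)→1520, (B,nl)→6060 …(+1); best=920 via (A,hash)
  {BD}: card=2000; try (D,hash)→1600, (B,hash)→1600, (D,merge)→1700, (B,merge)→1700, (D,nl_idx)→2800, (D,nl)→10100 …(+1); best=1600 via (D,hash)
  {CD}: card=20000; try (D,hash)→2200, (C,merge)→4900, (D,merge)→5200, (C,hash)→7400, (D,nl_idx)→23200, (C,nl)→40100 …(+1); best=2200 via (D,hash)
  {ABD}: card=12000; try (D,hash)→2920, (A,hash)→4320, (D,merge)→8320, (D,nl_idx)→17120, (A,nl_idx)→25600, (A,merge)→26020 …(+2); best=2920 via (D,hash)
  {BCD}: card=400000; try (C,hash)→10800, (B,hash)→23600, (C,merge)→29600, (B,merge)→323000, (C,nl)→801600, (B,nl)→2002200; best=10800 via (C,hash)
  {ABCD}: card=2400000; try (C,hash)→22120, (C,merge)→186920, (A,hash)→411520, (C,nl)→4802920, (A,nl_idx)→4810800, (A,merge)→8011220 …(+1); best=22120 via (C,hash)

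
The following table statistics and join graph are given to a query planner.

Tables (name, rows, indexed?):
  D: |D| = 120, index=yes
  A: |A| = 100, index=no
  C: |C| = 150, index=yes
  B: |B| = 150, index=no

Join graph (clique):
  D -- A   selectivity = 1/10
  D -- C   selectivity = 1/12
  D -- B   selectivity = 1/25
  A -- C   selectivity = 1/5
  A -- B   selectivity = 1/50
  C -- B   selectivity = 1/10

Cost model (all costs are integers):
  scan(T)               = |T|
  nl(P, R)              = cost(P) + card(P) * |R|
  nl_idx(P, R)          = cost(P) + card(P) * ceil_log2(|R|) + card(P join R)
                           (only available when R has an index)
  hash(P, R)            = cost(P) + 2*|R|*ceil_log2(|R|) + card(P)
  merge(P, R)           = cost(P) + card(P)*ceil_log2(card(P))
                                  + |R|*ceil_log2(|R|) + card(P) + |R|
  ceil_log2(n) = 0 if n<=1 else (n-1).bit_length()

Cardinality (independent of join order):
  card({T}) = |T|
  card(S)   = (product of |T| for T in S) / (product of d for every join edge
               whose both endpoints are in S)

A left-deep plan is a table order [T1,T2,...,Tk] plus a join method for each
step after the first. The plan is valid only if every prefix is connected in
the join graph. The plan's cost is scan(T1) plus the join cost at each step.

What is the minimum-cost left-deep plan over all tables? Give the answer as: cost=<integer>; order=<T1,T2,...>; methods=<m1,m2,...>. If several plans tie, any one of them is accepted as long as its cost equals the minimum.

Selinger DP (subsets sized 1..n):
  {D}: scan cost=120, card=120
  {A}: scan cost=100, card=100
  {C}: scan cost=150, card=150
  {B}: scan cost=150, card=150
  {AD}: card=1200; try (A,hash)→1640, (D,merge)→1860, (D,hash)→1880, (A,merge)→1880, (D,nl_idx)→2000, (D,nl)→12100 …(+1); best=1640 via (A,hash)
  {CD}: card=1500; try (D,hash)→1980, (C,merge)→2430, (D,merge)→2460, (C,nl_idx)→2580, (C,hash)→2640, (D,nl_idx)→2700 …(+2); best=1980 via (D,hash)
  {BD}: card=720; try (D,nl_idx)→1920, (D,hash)→1980, (B,merge)→2430, (D,merge)→2460, (B,hash)→2640, (B,nl)→18120 …(+1); best=1920 via (D,nl_idx)
  {AC}: card=3000; try (A,hash)→1700, (C,merge)→2250, (A,merge)→2300, (C,hash)→2600, (C,nl_idx)→3900, (C,nl)→15100 …(+1); best=1700 via (A,hash)
  {AB}: card=300; try (A,hash)→1700, (B,merge)→2250, (A,merge)→2300, (B,hash)→2600, (B,nl)→15100, (A,nl)→15150; best=1700 via (A,hash)
  {BC}: card=2250; try (C,hash)→2700, (B,hash)→2700, (C,merge)→2850, (B,merge)→2850, (C,nl_idx)→3600, (C,nl)→22650 …(+1); best=2700 via (C,hash)
  {ACD}: card=3000; try (A,hash)→4880, (C,hash)→5240, (D,hash)→6380, (C,nl_idx)→14240, (C,merge)→17390, (A,merge)→20780 …(+5); best=4880 via (A,hash)
  {ABD}: card=144; try (D,hash)→3680, (D,nl_idx)→3944, (A,hash)→4040, (B,hash)→5240, (D,merge)→5660, (A,merge)→10640 …(+4); best=3680 via (D,hash)
  {BCD}: card=900; try (C,hash)→5040, (B,hash)→5880, (D,hash)→6630, (C,nl_idx)→8580, (C,merge)→11190, (D,nl_idx)→19350 …(+5); best=5040 via (C,hash)
  {ABC}: card=900; try (C,hash)→4400, (C,nl_idx)→5000, (C,merge)→6050, (A,hash)→6350, (B,hash)→7100, (A,merge)→32750 …(+4); best=4400 via (C,hash)
  {ABCD}: card=36; try (C,nl_idx)→4868, (C,hash)→6224, (C,merge)→6326, (D,hash)→6980, (A,hash)→7340, (B,hash)→10280 …(+8); best=4868 via (C,nl_idx)

cost=4868; order=B,A,D,C; methods=hash,hash,nl_idx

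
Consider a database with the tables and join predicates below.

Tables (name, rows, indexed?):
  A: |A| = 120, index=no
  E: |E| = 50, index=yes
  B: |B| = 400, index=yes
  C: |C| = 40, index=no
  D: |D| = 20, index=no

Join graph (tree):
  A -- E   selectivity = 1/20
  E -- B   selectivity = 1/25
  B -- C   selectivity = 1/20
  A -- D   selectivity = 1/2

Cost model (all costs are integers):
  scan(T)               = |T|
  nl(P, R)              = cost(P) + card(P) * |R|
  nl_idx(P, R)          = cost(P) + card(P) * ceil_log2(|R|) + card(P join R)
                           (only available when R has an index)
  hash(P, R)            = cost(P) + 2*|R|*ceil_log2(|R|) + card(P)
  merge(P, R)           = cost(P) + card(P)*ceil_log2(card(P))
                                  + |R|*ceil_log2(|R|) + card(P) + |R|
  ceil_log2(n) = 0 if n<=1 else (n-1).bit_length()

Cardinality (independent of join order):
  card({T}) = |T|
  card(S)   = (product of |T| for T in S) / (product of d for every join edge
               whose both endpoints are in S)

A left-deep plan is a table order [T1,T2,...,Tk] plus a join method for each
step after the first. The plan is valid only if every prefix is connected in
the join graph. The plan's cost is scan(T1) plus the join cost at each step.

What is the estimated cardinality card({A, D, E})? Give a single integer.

Tables in S: A(120), D(20), E(50)
Edges inside S: A-E(d=20), A-D(d=2)
numerator = 120 * 20 * 50 = 120000
denominator = 20 * 2 = 40
card(S) = 120000 / 40 = 3000

3000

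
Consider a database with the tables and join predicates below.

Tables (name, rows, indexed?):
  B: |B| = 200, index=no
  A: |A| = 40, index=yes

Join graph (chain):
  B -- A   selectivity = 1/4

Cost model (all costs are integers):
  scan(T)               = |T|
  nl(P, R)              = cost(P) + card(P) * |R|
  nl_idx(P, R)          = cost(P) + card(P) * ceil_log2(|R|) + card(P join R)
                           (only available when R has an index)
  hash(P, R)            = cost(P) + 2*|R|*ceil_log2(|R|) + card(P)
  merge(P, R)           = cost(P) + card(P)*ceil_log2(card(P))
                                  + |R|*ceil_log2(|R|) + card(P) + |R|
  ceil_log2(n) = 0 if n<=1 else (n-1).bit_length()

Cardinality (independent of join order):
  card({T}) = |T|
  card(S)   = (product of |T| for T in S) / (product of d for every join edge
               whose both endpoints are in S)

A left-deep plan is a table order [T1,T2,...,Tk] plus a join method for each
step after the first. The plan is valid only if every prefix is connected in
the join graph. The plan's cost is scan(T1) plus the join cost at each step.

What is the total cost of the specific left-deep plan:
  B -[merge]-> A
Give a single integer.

2280

step 1: scan B: cost=200, card=200
step 2: join A via merge
    card(P join A) = 200*40/(4) = 2000
    cost = 200 + 200*8 + 40*6 + 200 + 40 = 2280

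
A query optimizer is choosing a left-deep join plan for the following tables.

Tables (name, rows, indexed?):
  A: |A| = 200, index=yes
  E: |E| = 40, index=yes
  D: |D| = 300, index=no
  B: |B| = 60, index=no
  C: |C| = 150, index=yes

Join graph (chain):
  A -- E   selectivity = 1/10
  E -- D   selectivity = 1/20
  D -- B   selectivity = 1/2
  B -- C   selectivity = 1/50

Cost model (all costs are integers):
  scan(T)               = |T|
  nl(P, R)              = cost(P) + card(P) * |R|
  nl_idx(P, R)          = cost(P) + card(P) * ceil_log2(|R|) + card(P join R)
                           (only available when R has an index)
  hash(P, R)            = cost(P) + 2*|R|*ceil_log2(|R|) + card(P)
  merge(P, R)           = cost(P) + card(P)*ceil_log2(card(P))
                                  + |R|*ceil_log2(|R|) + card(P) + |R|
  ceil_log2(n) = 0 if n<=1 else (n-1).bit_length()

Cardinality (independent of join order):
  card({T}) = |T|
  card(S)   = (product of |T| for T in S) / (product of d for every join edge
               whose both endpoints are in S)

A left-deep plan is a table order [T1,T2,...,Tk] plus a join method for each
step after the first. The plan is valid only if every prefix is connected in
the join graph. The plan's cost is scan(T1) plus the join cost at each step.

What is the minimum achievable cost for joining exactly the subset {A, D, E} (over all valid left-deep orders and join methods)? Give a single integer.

4880

Selinger DP over subsets of {A,D,E}:
  {A}: scan cost=200, card=200
  {E}: scan cost=40, card=40
  {D}: scan cost=300, card=300
  {AE}: card=800; try (E,hash)→880, (A,nl_idx)→1160, (A,merge)→2120, (E,nl_idx)→2200, (E,merge)→2280, (A,hash)→3280 …(+2); best=880 via (E,hash)
  {DE}: card=600; try (E,hash)→1080, (E,nl_idx)→2700, (D,merge)→3320, (E,merge)→3580, (D,hash)→5480, (D,nl)→12040 …(+1); best=1080 via (E,hash)
  {ADE}: card=12000; try (A,hash)→4880, (D,hash)→7080, (A,merge)→9480, (D,merge)→12680, (A,nl_idx)→17880, (A,nl)→121080 …(+1); best=4880 via (A,hash)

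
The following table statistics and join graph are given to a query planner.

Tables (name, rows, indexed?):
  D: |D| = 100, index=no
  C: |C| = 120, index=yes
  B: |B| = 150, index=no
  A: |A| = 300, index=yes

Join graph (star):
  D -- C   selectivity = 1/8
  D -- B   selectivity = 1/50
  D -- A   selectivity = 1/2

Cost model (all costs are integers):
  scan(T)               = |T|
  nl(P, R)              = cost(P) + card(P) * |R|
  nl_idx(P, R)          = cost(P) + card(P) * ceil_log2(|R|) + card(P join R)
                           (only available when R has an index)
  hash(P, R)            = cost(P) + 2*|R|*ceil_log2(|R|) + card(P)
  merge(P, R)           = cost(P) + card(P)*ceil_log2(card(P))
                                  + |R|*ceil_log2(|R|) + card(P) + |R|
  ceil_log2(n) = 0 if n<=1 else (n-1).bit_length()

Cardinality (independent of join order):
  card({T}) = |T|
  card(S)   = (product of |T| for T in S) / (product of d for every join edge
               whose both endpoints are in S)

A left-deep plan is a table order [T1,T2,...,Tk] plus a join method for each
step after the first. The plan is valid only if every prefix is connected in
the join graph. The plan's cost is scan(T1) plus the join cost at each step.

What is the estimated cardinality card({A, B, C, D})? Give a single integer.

Tables in S: A(300), B(150), C(120), D(100)
Edges inside S: D-C(d=8), D-B(d=50), D-A(d=2)
numerator = 300 * 150 * 120 * 100 = 540000000
denominator = 8 * 50 * 2 = 800
card(S) = 540000000 / 800 = 675000

675000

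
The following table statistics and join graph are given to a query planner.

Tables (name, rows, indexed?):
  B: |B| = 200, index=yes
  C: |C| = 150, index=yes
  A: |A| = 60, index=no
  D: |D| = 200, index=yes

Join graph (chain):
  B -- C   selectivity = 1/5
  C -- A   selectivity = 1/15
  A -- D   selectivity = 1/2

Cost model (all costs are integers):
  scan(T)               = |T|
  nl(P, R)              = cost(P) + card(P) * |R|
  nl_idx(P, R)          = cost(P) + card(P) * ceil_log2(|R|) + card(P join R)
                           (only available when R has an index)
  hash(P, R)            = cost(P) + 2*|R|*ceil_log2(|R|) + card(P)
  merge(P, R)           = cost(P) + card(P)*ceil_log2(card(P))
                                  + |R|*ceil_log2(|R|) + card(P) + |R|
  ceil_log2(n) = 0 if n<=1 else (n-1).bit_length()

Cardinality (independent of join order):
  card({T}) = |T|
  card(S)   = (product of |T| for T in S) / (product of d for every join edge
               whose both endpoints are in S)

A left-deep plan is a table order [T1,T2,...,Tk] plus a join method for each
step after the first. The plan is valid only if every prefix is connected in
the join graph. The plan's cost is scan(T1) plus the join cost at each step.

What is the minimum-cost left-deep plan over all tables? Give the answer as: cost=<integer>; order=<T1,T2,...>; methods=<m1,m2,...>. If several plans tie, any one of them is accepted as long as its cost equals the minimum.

Selinger DP (subsets sized 1..n):
  {B}: scan cost=200, card=200
  {C}: scan cost=150, card=150
  {A}: scan cost=60, card=60
  {D}: scan cost=200, card=200
  {BC}: card=6000; try (C,hash)→2800, (B,merge)→3300, (C,merge)→3350, (B,hash)→3500, (B,nl_idx)→7350, (C,nl_idx)→7800 …(+2); best=2800 via (C,hash)
  {AC}: card=600; try (A,hash)→1020, (C,nl_idx)→1140, (C,merge)→1830, (A,merge)→1920, (C,hash)→2520, (C,nl)→9060 …(+1); best=1020 via (A,hash)
  {AD}: card=6000; try (A,hash)→1120, (D,merge)→2280, (A,merge)→2420, (D,hash)→3320, (D,nl_idx)→6540, (D,nl)→12060 …(+1); best=1120 via (A,hash)
  {ABC}: card=24000; try (B,hash)→4820, (B,merge)→9420, (A,hash)→9520, (B,nl_idx)→29820, (A,merge)→87220, (B,nl)→121020 …(+1); best=4820 via (B,hash)
  {ACD}: card=60000; try (D,hash)→4820, (D,merge)→9420, (C,hash)→9520, (D,nl_idx)→65820, (C,merge)→86470, (C,nl_idx)→109120 …(+2); best=4820 via (D,hash)
  {ABCD}: card=2400000; try (D,hash)→32020, (B,hash)→68020, (D,merge)→390620, (B,merge)→1026620, (D,nl_idx)→2596820, (B,nl_idx)→2884820 …(+2); best=32020 via (D,hash)

cost=32020; order=C,A,B,D; methods=hash,hash,hash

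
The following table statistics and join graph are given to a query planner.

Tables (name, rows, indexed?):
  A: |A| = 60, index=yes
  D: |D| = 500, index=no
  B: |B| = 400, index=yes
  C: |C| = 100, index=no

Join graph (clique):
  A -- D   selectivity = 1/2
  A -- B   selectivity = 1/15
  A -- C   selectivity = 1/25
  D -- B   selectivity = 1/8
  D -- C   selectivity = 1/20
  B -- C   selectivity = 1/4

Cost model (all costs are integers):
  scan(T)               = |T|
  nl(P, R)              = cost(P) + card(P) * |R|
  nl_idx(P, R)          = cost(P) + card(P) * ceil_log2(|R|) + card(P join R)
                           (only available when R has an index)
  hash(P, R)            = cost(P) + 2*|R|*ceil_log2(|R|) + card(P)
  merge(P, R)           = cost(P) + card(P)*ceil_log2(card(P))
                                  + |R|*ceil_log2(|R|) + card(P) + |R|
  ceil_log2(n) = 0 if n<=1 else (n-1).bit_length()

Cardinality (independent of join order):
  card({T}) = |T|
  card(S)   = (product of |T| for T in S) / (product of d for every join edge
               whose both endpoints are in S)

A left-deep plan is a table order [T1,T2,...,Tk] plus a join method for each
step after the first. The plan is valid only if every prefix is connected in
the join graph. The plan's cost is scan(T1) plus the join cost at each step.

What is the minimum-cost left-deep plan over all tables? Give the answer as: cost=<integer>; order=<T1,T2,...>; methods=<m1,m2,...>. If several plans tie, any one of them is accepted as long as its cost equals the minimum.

Selinger DP (subsets sized 1..n):
  {A}: scan cost=60, card=60
  {D}: scan cost=500, card=500
  {B}: scan cost=400, card=400
  {C}: scan cost=100, card=100
  {AD}: card=15000; try (A,hash)→1720, (D,merge)→5480, (A,merge)→5920, (D,hash)→9120, (A,nl_idx)→18500, (D,nl)→30060 …(+1); best=1720 via (A,hash)
  {AB}: card=1600; try (A,hash)→1520, (B,nl_idx)→2200, (A,nl_idx)→4400, (B,merge)→4480, (A,merge)→4820, (B,hash)→7320 …(+2); best=1520 via (A,hash)
  {AC}: card=240; try (A,hash)→920, (A,nl_idx)→940, (C,merge)→1280, (A,merge)→1320, (C,hash)→1520, (C,nl)→6060 …(+1); best=920 via (A,hash)
  {BD}: card=25000; try (B,hash)→8200, (D,merge)→9400, (B,merge)→9500, (D,hash)→9800, (B,nl_idx)→30000, (D,nl)→200400 …(+1); best=8200 via (B,hash)
  {CD}: card=2500; try (C,hash)→2400, (D,merge)→5900, (C,merge)→6300, (D,hash)→9200, (D,nl)→50100, (C,nl)→50500; best=2400 via (C,hash)
  {BC}: card=10000; try (C,hash)→2200, (B,merge)→4900, (C,merge)→5200, (B,hash)→7400, (B,nl_idx)→11000, (B,nl)→40100 …(+1); best=2200 via (C,hash)
  {ABD}: card=50000; try (D,hash)→12120, (B,hash)→23920, (D,merge)→25720, (A,hash)→33920, (B,nl_idx)→186720, (A,nl_idx)→208200 …(+5); best=12120 via (D,hash)
  {ACD}: card=3000; try (A,hash)→5620, (D,merge)→8080, (D,hash)→10160, (C,hash)→18120, (A,nl_idx)→20400, (A,merge)→35320 …(+4); best=5620 via (A,hash)
  {ABC}: card=1600; try (C,hash)→4520, (B,nl_idx)→4680, (B,merge)→7080, (B,hash)→8360, (A,hash)→12920, (C,merge)→21520 …(+5); best=4520 via (C,hash)
  {BCD}: card=31250; try (B,hash)→12100, (D,hash)→21200, (C,hash)→34600, (B,merge)→38900, (B,nl_idx)→56150, (D,merge)→157200 …(+4); best=12100 via (B,hash)
  {ABCD}: card=2500; try (D,hash)→15120, (B,hash)→15820, (D,merge)→28720, (B,nl_idx)→35120, (A,hash)→44070, (B,merge)→48620 …(+8); best=15120 via (D,hash)

cost=15120; order=B,A,C,D; methods=hash,hash,hash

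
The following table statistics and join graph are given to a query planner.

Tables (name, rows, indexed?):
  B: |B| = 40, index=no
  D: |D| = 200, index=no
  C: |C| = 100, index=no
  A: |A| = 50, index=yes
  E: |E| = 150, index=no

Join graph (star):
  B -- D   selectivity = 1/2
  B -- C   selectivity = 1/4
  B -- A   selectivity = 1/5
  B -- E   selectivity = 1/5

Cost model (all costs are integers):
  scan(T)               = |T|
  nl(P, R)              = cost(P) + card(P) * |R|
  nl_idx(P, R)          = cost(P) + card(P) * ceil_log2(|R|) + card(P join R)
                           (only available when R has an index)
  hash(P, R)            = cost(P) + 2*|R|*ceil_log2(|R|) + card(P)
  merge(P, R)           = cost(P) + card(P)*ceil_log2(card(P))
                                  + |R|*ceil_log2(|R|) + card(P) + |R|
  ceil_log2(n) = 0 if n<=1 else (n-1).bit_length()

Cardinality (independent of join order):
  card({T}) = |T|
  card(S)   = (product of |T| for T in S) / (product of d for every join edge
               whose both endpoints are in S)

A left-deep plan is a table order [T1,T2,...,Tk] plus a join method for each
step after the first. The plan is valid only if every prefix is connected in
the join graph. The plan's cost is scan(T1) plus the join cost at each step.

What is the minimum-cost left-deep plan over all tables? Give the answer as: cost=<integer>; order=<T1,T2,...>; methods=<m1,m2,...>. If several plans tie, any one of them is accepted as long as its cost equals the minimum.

cost=317880; order=C,B,A,E,D; methods=hash,hash,hash,hash

Selinger DP (subsets sized 1..n):
  {B}: scan cost=40, card=40
  {D}: scan cost=200, card=200
  {C}: scan cost=100, card=100
  {A}: scan cost=50, card=50
  {E}: scan cost=150, card=150
  {BD}: card=4000; try (B,hash)→880, (D,merge)→2120, (B,merge)→2280, (D,hash)→3280, (D,nl)→8040, (B,nl)→8200; best=880 via (B,hash)
  {BC}: card=1000; try (B,hash)→680, (C,merge)→1120, (B,merge)→1180, (C,hash)→1480, (C,nl)→4040, (B,nl)→4100; best=680 via (B,hash)
  {AB}: card=400; try (B,hash)→580, (A,merge)→670, (B,merge)→680, (A,hash)→680, (A,nl_idx)→680, (A,nl)→2040 …(+1); best=580 via (B,hash)
  {BE}: card=1200; try (B,hash)→780, (E,merge)→1670, (B,merge)→1780, (E,hash)→2480, (E,nl)→6040, (B,nl)→6150; best=780 via (B,hash)
  {BCD}: card=100000; try (D,hash)→4880, (C,hash)→6280, (D,merge)→13480, (C,merge)→53680, (D,nl)→200680, (C,nl)→400880; best=4880 via (D,hash)
  {ABD}: card=40000; try (D,hash)→4180, (A,hash)→5480, (D,merge)→6380, (A,merge)→53230, (A,nl_idx)→64880, (D,nl)→80580 …(+1); best=4180 via (D,hash)
  {BDE}: card=120000; try (D,hash)→5180, (E,hash)→7280, (D,merge)→16980, (E,merge)→54230, (D,nl)→240780, (E,nl)→600880; best=5180 via (D,hash)
  {ABC}: card=10000; try (A,hash)→2280, (C,hash)→2380, (C,merge)→5380, (A,merge)→12030, (A,nl_idx)→16680, (C,nl)→40580 …(+1); best=2280 via (A,hash)
  {BCE}: card=30000; try (C,hash)→3380, (E,hash)→4080, (E,merge)→13030, (C,merge)→15980, (C,nl)→120780, (E,nl)→150680; best=3380 via (C,hash)
  {ABE}: card=12000; try (A,hash)→2580, (E,hash)→3380, (E,merge)→5930, (A,merge)→15530, (A,nl_idx)→19980, (E,nl)→60580 …(+1); best=2580 via (A,hash)
  {ABCD}: card=1000000; try (D,hash)→15480, (C,hash)→45580, (A,hash)→105480, (D,merge)→154080, (C,merge)→684980, (A,nl_idx)→1604880 …(+4); best=15480 via (D,hash)
  {BCDE}: card=3000000; try (D,hash)→36580, (E,hash)→107280, (C,hash)→126580, (D,merge)→485180, (E,merge)→1806230, (C,merge)→2165980 …(+3); best=36580 via (D,hash)
  {ABDE}: card=1200000; try (D,hash)→17780, (E,hash)→46580, (A,hash)→125780, (D,merge)→184380, (E,merge)→685530, (A,nl_idx)→1925180 …(+4); best=17780 via (D,hash)
  {ABCE}: card=300000; try (E,hash)→14680, (C,hash)→15980, (A,hash)→33980, (E,merge)→153630, (C,merge)→183380, (A,nl_idx)→483380 …(+4); best=14680 via (E,hash)
  {ABCDE}: card=30000000; try (D,hash)→317880, (E,hash)→1017880, (C,hash)→1219180, (A,hash)→3037180, (D,merge)→6016480, (E,merge)→21016830 …(+7); best=317880 via (D,hash)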